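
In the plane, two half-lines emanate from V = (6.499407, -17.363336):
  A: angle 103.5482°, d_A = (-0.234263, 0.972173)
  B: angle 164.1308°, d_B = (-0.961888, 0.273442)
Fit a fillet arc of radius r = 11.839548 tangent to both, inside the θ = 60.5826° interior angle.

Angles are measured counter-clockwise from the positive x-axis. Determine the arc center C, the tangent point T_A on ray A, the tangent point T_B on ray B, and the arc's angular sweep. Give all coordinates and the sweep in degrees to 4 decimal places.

center=(-9.7587,-0.4329) T_A=(1.7514,2.3407) T_B=(-12.9962,-11.8212) sweep=119.4174

bisector direction at 133.8395° = (-0.692641,0.721283)
center distance |VC| = r/sin(θ/2) = 11.839548/sin(30.2913°) = 23.472700
C = V + |VC|·bis = (-9.7587,-0.4329)
T_A = V + ((C−V)·d_A)·d_A = V + 20.2680·d_A = (1.7514,2.3407)
T_B = V + ((C−V)·d_B)·d_B = V + 20.2680·d_B = (-12.9962,-11.8212)
sweep = 180° − θ = 119.4174°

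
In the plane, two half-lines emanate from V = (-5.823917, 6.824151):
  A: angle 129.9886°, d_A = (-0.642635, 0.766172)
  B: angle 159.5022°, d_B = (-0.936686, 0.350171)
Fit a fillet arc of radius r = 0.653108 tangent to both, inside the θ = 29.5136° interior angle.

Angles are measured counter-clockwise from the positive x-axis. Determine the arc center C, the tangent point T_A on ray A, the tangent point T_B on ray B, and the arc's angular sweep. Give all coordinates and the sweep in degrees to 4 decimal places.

bisector direction at 144.7454° = (-0.816595,0.577211)
center distance |VC| = r/sin(θ/2) = 0.653108/sin(14.7568°) = 2.564056
C = V + |VC|·bis = (-7.9177,8.3042)
T_A = V + ((C−V)·d_A)·d_A = V + 2.4795·d_A = (-7.4173,8.7239)
T_B = V + ((C−V)·d_B)·d_B = V + 2.4795·d_B = (-8.1464,7.6924)
sweep = 180° − θ = 150.4864°

center=(-7.9177,8.3042) T_A=(-7.4173,8.7239) T_B=(-8.1464,7.6924) sweep=150.4864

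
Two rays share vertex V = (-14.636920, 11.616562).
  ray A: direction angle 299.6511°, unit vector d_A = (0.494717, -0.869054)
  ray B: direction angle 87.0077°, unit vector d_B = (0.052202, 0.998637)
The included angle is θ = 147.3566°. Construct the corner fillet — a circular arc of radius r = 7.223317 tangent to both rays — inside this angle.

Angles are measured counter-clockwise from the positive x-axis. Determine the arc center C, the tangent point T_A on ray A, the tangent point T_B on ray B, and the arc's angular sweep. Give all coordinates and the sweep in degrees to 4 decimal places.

center=(-7.3130,13.3518) T_A=(-13.5905,9.7783) T_B=(-14.5265,13.7289) sweep=32.6434

bisector direction at 13.3294° = (0.973061,0.230549)
center distance |VC| = r/sin(θ/2) = 7.223317/sin(73.6783°) = 7.526649
C = V + |VC|·bis = (-7.3130,13.3518)
T_A = V + ((C−V)·d_A)·d_A = V + 2.1152·d_A = (-13.5905,9.7783)
T_B = V + ((C−V)·d_B)·d_B = V + 2.1152·d_B = (-14.5265,13.7289)
sweep = 180° − θ = 32.6434°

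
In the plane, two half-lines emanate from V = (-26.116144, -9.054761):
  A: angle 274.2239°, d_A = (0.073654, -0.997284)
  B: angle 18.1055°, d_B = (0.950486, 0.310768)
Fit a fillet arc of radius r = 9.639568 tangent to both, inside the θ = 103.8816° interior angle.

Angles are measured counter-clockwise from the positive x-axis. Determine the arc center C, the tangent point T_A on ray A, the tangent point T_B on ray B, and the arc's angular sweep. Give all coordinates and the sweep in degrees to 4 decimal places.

bisector direction at 326.1647° = (0.830642,-0.556807)
center distance |VC| = r/sin(θ/2) = 9.639568/sin(51.9408°) = 12.242677
C = V + |VC|·bis = (-15.9469,-15.8716)
T_A = V + ((C−V)·d_A)·d_A = V + 7.5473·d_A = (-25.5603,-16.5816)
T_B = V + ((C−V)·d_B)·d_B = V + 7.5473·d_B = (-18.9425,-6.7093)
sweep = 180° − θ = 76.1184°

center=(-15.9469,-15.8716) T_A=(-25.5603,-16.5816) T_B=(-18.9425,-6.7093) sweep=76.1184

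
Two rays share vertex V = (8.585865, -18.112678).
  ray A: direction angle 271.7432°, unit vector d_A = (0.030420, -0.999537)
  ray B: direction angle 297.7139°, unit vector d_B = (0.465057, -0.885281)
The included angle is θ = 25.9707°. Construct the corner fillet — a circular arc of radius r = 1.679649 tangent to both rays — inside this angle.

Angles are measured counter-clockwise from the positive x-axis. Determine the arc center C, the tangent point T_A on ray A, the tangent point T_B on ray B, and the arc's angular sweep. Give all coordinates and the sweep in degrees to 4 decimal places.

center=(10.4863,-25.3421) T_A=(8.8074,-25.3932) T_B=(11.9733,-24.5609) sweep=154.0293

bisector direction at 284.7286° = (0.254240,-0.967141)
center distance |VC| = r/sin(θ/2) = 1.679649/sin(12.9854°) = 7.475010
C = V + |VC|·bis = (10.4863,-25.3421)
T_A = V + ((C−V)·d_A)·d_A = V + 7.2839·d_A = (8.8074,-25.3932)
T_B = V + ((C−V)·d_B)·d_B = V + 7.2839·d_B = (11.9733,-24.5609)
sweep = 180° − θ = 154.0293°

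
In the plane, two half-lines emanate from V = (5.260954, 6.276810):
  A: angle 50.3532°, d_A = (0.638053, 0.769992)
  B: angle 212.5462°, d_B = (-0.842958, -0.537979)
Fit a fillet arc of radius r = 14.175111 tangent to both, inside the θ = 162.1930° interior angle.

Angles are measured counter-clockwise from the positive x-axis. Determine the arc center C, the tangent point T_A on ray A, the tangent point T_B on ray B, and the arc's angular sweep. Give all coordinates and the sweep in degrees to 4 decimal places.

center=(-4.2369,17.0312) T_A=(6.6778,7.9867) T_B=(3.3890,5.0821) sweep=17.8070

bisector direction at 131.4497° = (-0.661962,0.749537)
center distance |VC| = r/sin(θ/2) = 14.175111/sin(81.0965°) = 14.347998
C = V + |VC|·bis = (-4.2369,17.0312)
T_A = V + ((C−V)·d_A)·d_A = V + 2.2207·d_A = (6.6778,7.9867)
T_B = V + ((C−V)·d_B)·d_B = V + 2.2207·d_B = (3.3890,5.0821)
sweep = 180° − θ = 17.8070°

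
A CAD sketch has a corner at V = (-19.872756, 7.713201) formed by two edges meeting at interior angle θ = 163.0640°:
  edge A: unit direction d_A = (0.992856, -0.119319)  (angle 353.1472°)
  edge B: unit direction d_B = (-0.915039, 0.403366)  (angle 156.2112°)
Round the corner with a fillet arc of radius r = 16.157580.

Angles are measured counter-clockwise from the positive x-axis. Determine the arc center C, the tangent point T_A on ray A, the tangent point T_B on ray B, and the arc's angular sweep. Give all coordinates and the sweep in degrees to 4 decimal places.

bisector direction at 74.6792° = (0.264223,0.964462)
center distance |VC| = r/sin(θ/2) = 16.157580/sin(81.5320°) = 16.335667
C = V + |VC|·bis = (-15.5565,23.4683)
T_A = V + ((C−V)·d_A)·d_A = V + 2.4055·d_A = (-17.4844,7.4262)
T_B = V + ((C−V)·d_B)·d_B = V + 2.4055·d_B = (-22.0739,8.6835)
sweep = 180° − θ = 16.9360°

center=(-15.5565,23.4683) T_A=(-17.4844,7.4262) T_B=(-22.0739,8.6835) sweep=16.9360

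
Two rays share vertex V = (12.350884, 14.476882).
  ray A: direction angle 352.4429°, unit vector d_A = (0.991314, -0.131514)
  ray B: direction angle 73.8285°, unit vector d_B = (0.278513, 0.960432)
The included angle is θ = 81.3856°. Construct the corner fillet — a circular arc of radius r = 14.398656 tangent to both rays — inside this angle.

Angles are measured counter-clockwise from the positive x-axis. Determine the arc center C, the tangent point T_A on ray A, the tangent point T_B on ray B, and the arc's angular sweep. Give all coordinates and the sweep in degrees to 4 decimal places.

center=(30.8433,26.5484) T_A=(28.9497,12.2748) T_B=(17.0144,30.5586) sweep=98.6144

bisector direction at 33.1357° = (0.837378,0.546624)
center distance |VC| = r/sin(θ/2) = 14.398656/sin(40.6928°) = 22.083722
C = V + |VC|·bis = (30.8433,26.5484)
T_A = V + ((C−V)·d_A)·d_A = V + 16.7442·d_A = (28.9497,12.2748)
T_B = V + ((C−V)·d_B)·d_B = V + 16.7442·d_B = (17.0144,30.5586)
sweep = 180° − θ = 98.6144°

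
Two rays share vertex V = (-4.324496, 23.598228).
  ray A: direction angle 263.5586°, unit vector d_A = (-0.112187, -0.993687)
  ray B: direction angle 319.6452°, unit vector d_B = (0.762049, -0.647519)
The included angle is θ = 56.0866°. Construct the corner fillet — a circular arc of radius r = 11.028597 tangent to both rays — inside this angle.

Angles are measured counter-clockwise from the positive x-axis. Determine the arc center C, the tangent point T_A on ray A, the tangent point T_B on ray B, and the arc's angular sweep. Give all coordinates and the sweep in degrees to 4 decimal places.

bisector direction at 291.6019° = (0.368155,-0.929764)
center distance |VC| = r/sin(θ/2) = 11.028597/sin(28.0433°) = 23.458178
C = V + |VC|·bis = (4.3118,1.7877)
T_A = V + ((C−V)·d_A)·d_A = V + 20.7040·d_A = (-6.6472,3.0249)
T_B = V + ((C−V)·d_B)·d_B = V + 20.7040·d_B = (11.4530,10.1920)
sweep = 180° − θ = 123.9134°

center=(4.3118,1.7877) T_A=(-6.6472,3.0249) T_B=(11.4530,10.1920) sweep=123.9134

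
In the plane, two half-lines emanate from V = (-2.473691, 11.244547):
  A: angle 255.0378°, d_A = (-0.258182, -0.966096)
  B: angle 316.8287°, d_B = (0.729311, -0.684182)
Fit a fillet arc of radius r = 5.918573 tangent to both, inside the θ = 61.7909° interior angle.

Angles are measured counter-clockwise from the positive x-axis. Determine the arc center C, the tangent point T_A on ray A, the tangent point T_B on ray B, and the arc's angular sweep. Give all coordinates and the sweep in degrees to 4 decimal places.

bisector direction at 285.9332° = (0.274517,-0.961582)
center distance |VC| = r/sin(θ/2) = 5.918573/sin(30.8955°) = 11.526549
C = V + |VC|·bis = (0.6905,0.1608)
T_A = V + ((C−V)·d_A)·d_A = V + 9.8910·d_A = (-5.0274,1.6889)
T_B = V + ((C−V)·d_B)·d_B = V + 9.8910·d_B = (4.7399,4.4773)
sweep = 180° − θ = 118.2091°

center=(0.6905,0.1608) T_A=(-5.0274,1.6889) T_B=(4.7399,4.4773) sweep=118.2091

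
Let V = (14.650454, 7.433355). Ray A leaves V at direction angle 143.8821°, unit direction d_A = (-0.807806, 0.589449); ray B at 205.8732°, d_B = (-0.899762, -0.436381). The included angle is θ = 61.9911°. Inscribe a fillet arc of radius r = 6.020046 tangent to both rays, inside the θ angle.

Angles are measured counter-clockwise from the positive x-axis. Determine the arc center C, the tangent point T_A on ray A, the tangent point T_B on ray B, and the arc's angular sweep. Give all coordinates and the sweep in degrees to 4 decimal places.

bisector direction at 174.8777° = (-0.996006,0.089283)
center distance |VC| = r/sin(θ/2) = 6.020046/sin(30.9956°) = 11.690057
C = V + |VC|·bis = (3.0071,8.4771)
T_A = V + ((C−V)·d_A)·d_A = V + 10.0208·d_A = (6.5556,13.3401)
T_B = V + ((C−V)·d_B)·d_B = V + 10.0208·d_B = (5.6341,3.0605)
sweep = 180° − θ = 118.0089°

center=(3.0071,8.4771) T_A=(6.5556,13.3401) T_B=(5.6341,3.0605) sweep=118.0089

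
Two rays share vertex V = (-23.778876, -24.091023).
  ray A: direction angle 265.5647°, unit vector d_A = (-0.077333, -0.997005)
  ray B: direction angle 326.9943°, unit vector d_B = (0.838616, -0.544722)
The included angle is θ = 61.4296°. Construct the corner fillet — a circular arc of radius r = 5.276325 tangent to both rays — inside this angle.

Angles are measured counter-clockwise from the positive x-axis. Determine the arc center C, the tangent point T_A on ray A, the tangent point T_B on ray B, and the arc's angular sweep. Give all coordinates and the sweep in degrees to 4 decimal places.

bisector direction at 296.2795° = (0.442750,-0.896645)
center distance |VC| = r/sin(θ/2) = 5.276325/sin(30.7148°) = 10.330240
C = V + |VC|·bis = (-19.2052,-33.3536)
T_A = V + ((C−V)·d_A)·d_A = V + 8.8811·d_A = (-24.4657,-32.9455)
T_B = V + ((C−V)·d_B)·d_B = V + 8.8811·d_B = (-16.3310,-28.9288)
sweep = 180° − θ = 118.5704°

center=(-19.2052,-33.3536) T_A=(-24.4657,-32.9455) T_B=(-16.3310,-28.9288) sweep=118.5704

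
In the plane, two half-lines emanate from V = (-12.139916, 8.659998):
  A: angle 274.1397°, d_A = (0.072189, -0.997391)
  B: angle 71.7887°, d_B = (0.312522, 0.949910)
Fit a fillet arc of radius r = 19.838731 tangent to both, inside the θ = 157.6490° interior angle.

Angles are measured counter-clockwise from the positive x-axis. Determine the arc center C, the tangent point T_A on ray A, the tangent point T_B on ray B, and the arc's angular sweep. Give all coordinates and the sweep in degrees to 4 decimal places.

bisector direction at 352.9642° = (0.992470,-0.122489)
center distance |VC| = r/sin(θ/2) = 19.838731/sin(78.8245°) = 20.222182
C = V + |VC|·bis = (7.9300,6.1830)
T_A = V + ((C−V)·d_A)·d_A = V + 3.9194·d_A = (-11.8570,4.7509)
T_B = V + ((C−V)·d_B)·d_B = V + 3.9194·d_B = (-10.9150,12.3830)
sweep = 180° − θ = 22.3510°

center=(7.9300,6.1830) T_A=(-11.8570,4.7509) T_B=(-10.9150,12.3830) sweep=22.3510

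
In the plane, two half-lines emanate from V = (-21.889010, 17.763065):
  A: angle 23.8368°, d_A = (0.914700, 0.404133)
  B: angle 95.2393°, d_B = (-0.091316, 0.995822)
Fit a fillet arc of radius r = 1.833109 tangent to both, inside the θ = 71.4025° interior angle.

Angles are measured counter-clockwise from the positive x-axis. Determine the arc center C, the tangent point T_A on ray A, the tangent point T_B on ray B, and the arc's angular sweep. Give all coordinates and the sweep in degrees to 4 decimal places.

center=(-20.2965,20.4707) T_A=(-19.5557,18.7940) T_B=(-22.1219,20.3033) sweep=108.5975

bisector direction at 59.5380° = (0.506966,0.861966)
center distance |VC| = r/sin(θ/2) = 1.833109/sin(35.7013°) = 3.141258
C = V + |VC|·bis = (-20.2965,20.4707)
T_A = V + ((C−V)·d_A)·d_A = V + 2.5509·d_A = (-19.5557,18.7940)
T_B = V + ((C−V)·d_B)·d_B = V + 2.5509·d_B = (-22.1219,20.3033)
sweep = 180° − θ = 108.5975°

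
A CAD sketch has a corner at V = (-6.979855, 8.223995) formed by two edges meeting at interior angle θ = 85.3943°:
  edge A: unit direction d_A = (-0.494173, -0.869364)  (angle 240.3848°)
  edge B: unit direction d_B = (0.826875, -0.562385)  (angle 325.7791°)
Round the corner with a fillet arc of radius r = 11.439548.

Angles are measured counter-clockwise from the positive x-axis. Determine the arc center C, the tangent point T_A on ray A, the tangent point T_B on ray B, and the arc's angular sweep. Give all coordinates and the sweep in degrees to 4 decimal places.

bisector direction at 283.0820° = (0.226344,-0.974047)
center distance |VC| = r/sin(θ/2) = 11.439548/sin(42.6972°) = 16.869426
C = V + |VC|·bis = (-3.1616,-8.2076)
T_A = V + ((C−V)·d_A)·d_A = V + 12.3982·d_A = (-13.1067,-2.5545)
T_B = V + ((C−V)·d_B)·d_B = V + 12.3982·d_B = (3.2719,1.2515)
sweep = 180° − θ = 94.6057°

center=(-3.1616,-8.2076) T_A=(-13.1067,-2.5545) T_B=(3.2719,1.2515) sweep=94.6057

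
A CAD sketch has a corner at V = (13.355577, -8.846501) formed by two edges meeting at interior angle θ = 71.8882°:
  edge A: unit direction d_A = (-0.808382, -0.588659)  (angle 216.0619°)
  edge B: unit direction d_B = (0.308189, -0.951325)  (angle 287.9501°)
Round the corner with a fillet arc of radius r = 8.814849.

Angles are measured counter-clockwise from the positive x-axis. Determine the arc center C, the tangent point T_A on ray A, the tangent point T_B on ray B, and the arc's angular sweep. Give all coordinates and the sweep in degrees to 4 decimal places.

bisector direction at 252.0060° = (-0.308917,-0.951089)
center distance |VC| = r/sin(θ/2) = 8.814849/sin(35.9441°) = 15.016889
C = V + |VC|·bis = (8.7166,-23.1289)
T_A = V + ((C−V)·d_A)·d_A = V + 12.1575·d_A = (3.5277,-16.0031)
T_B = V + ((C−V)·d_B)·d_B = V + 12.1575·d_B = (17.1024,-20.4123)
sweep = 180° − θ = 108.1118°

center=(8.7166,-23.1289) T_A=(3.5277,-16.0031) T_B=(17.1024,-20.4123) sweep=108.1118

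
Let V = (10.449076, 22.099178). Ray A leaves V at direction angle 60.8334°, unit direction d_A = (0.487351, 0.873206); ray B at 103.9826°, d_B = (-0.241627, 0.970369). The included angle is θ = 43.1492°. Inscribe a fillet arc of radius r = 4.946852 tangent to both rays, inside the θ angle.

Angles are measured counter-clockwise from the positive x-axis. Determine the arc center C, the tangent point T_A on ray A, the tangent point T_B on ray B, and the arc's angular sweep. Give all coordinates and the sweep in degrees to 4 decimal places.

bisector direction at 82.4080° = (0.132118,0.991234)
center distance |VC| = r/sin(θ/2) = 4.946852/sin(21.5746°) = 13.453049
C = V + |VC|·bis = (12.2265,35.4343)
T_A = V + ((C−V)·d_A)·d_A = V + 12.5105·d_A = (16.5461,33.0234)
T_B = V + ((C−V)·d_B)·d_B = V + 12.5105·d_B = (7.4262,34.2390)
sweep = 180° − θ = 136.8508°

center=(12.2265,35.4343) T_A=(16.5461,33.0234) T_B=(7.4262,34.2390) sweep=136.8508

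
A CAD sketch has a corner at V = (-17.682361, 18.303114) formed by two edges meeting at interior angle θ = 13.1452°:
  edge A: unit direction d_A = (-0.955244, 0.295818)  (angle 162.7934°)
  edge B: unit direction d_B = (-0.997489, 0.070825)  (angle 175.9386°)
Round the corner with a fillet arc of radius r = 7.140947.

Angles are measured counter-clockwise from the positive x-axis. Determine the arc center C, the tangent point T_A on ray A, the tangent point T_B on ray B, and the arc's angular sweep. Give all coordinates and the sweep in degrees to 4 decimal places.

center=(-78.9979,29.8157) T_A=(-76.8855,36.6370) T_B=(-79.5037,22.6927) sweep=166.8548

bisector direction at 169.3660° = (-0.982826,0.184535)
center distance |VC| = r/sin(θ/2) = 7.140947/sin(6.5726°) = 62.387007
C = V + |VC|·bis = (-78.9979,29.8157)
T_A = V + ((C−V)·d_A)·d_A = V + 61.9770·d_A = (-76.8855,36.6370)
T_B = V + ((C−V)·d_B)·d_B = V + 61.9770·d_B = (-79.5037,22.6927)
sweep = 180° − θ = 166.8548°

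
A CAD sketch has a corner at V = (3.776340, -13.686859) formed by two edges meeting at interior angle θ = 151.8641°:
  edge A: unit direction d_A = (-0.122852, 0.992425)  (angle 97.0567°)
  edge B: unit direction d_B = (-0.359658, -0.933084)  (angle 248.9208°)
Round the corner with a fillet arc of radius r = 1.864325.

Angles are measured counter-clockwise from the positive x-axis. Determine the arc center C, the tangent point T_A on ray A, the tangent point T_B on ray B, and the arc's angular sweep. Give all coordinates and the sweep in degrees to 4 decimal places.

bisector direction at 172.9888° = (-0.992522,0.122064)
center distance |VC| = r/sin(θ/2) = 1.864325/sin(75.9321°) = 1.921968
C = V + |VC|·bis = (1.8687,-13.4523)
T_A = V + ((C−V)·d_A)·d_A = V + 0.4672·d_A = (3.7189,-13.2232)
T_B = V + ((C−V)·d_B)·d_B = V + 0.4672·d_B = (3.6083,-14.1228)
sweep = 180° − θ = 28.1359°

center=(1.8687,-13.4523) T_A=(3.7189,-13.2232) T_B=(3.6083,-14.1228) sweep=28.1359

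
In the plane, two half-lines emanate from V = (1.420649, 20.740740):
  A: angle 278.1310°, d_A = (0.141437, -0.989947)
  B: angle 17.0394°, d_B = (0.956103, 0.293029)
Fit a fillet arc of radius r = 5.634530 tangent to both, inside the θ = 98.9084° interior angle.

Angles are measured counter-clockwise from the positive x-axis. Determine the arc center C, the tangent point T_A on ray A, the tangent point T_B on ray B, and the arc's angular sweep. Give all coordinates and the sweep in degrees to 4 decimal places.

bisector direction at 327.5852° = (0.844189,-0.536045)
center distance |VC| = r/sin(θ/2) = 5.634530/sin(49.4542°) = 7.414962
C = V + |VC|·bis = (7.6803,16.7660)
T_A = V + ((C−V)·d_A)·d_A = V + 4.8201·d_A = (2.1024,15.9691)
T_B = V + ((C−V)·d_B)·d_B = V + 4.8201·d_B = (6.0292,22.1532)
sweep = 180° − θ = 81.0916°

center=(7.6803,16.7660) T_A=(2.1024,15.9691) T_B=(6.0292,22.1532) sweep=81.0916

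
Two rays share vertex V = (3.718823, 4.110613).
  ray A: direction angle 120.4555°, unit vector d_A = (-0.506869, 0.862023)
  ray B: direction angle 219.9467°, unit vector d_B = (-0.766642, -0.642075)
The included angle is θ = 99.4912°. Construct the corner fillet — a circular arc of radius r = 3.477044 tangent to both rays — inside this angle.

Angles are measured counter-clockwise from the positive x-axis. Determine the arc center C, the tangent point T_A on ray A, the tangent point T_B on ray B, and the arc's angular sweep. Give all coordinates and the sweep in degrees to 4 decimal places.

center=(-0.7707,4.8860) T_A=(2.2266,6.6484) T_B=(1.4618,2.2203) sweep=80.5088

bisector direction at 170.2011° = (-0.985411,0.170191)
center distance |VC| = r/sin(θ/2) = 3.477044/sin(49.7456°) = 4.555978
C = V + |VC|·bis = (-0.7707,4.8860)
T_A = V + ((C−V)·d_A)·d_A = V + 2.9440·d_A = (2.2266,6.6484)
T_B = V + ((C−V)·d_B)·d_B = V + 2.9440·d_B = (1.4618,2.2203)
sweep = 180° − θ = 80.5088°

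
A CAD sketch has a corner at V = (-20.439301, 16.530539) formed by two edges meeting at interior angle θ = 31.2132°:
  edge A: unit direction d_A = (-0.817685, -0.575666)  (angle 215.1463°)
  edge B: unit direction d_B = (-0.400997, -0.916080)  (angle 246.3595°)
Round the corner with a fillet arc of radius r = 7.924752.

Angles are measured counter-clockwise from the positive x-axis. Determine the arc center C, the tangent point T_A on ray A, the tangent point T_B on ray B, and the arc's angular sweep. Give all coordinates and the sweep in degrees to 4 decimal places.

bisector direction at 230.7529° = (-0.632666,-0.774425)
center distance |VC| = r/sin(θ/2) = 7.924752/sin(15.6066°) = 29.456675
C = V + |VC|·bis = (-39.0755,-6.2814)
T_A = V + ((C−V)·d_A)·d_A = V + 28.3707·d_A = (-43.6376,0.1985)
T_B = V + ((C−V)·d_B)·d_B = V + 28.3707·d_B = (-31.8158,-9.4592)
sweep = 180° − θ = 148.7868°

center=(-39.0755,-6.2814) T_A=(-43.6376,0.1985) T_B=(-31.8158,-9.4592) sweep=148.7868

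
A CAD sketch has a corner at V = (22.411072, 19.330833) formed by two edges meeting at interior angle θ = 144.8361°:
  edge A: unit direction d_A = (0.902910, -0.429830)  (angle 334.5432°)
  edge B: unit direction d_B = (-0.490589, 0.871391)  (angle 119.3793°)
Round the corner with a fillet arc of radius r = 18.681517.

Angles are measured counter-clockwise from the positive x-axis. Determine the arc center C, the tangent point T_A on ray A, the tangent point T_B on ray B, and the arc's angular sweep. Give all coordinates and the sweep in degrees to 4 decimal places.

center=(35.7859,33.6541) T_A=(27.7560,16.7864) T_B=(19.5070,24.4892) sweep=35.1639

bisector direction at 46.9613° = (0.682493,0.730892)
center distance |VC| = r/sin(θ/2) = 18.681517/sin(72.4180°) = 19.596972
C = V + |VC|·bis = (35.7859,33.6541)
T_A = V + ((C−V)·d_A)·d_A = V + 5.9196·d_A = (27.7560,16.7864)
T_B = V + ((C−V)·d_B)·d_B = V + 5.9196·d_B = (19.5070,24.4892)
sweep = 180° − θ = 35.1639°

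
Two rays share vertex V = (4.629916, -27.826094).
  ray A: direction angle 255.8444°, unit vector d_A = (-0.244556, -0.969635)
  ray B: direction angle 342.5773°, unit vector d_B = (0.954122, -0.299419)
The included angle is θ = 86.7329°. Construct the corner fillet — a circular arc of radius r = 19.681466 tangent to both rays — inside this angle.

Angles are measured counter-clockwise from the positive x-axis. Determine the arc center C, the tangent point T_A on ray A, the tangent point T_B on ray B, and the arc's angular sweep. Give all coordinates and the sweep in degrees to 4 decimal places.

center=(18.6179,-52.8436) T_A=(-0.4659,-48.0304) T_B=(24.5109,-34.0651) sweep=93.2671

bisector direction at 299.2108° = (0.488025,-0.872830)
center distance |VC| = r/sin(θ/2) = 19.681466/sin(43.3665°) = 28.662526
C = V + |VC|·bis = (18.6179,-52.8436)
T_A = V + ((C−V)·d_A)·d_A = V + 20.8370·d_A = (-0.4659,-48.0304)
T_B = V + ((C−V)·d_B)·d_B = V + 20.8370·d_B = (24.5109,-34.0651)
sweep = 180° − θ = 93.2671°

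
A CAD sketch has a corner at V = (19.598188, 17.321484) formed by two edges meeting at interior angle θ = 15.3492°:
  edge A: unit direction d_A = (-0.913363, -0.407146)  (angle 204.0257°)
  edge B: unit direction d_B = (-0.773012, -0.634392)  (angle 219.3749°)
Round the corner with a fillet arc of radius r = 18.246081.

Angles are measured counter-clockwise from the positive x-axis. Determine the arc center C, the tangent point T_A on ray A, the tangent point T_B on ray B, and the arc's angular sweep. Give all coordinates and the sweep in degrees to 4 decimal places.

center=(-96.6450,-54.4726) T_A=(-104.0739,-37.8073) T_B=(-85.0699,-68.5771) sweep=164.6508

bisector direction at 211.7003° = (-0.850808,-0.525476)
center distance |VC| = r/sin(θ/2) = 18.246081/sin(7.6746°) = 136.626811
C = V + |VC|·bis = (-96.6450,-54.4726)
T_A = V + ((C−V)·d_A)·d_A = V + 135.4030·d_A = (-104.0739,-37.8073)
T_B = V + ((C−V)·d_B)·d_B = V + 135.4030·d_B = (-85.0699,-68.5771)
sweep = 180° − θ = 164.6508°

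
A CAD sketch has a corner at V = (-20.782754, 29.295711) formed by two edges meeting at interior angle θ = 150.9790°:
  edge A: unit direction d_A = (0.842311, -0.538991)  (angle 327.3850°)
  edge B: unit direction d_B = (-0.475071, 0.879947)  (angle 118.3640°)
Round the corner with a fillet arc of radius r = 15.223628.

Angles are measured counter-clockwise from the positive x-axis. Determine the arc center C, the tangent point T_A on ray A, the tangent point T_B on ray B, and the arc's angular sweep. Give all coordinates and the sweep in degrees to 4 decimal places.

center=(-9.2586,39.9951) T_A=(-17.4640,27.1720) T_B=(-22.6546,32.7628) sweep=29.0210

bisector direction at 42.8745° = (0.732846,0.680395)
center distance |VC| = r/sin(θ/2) = 15.223628/sin(75.4895°) = 15.725236
C = V + |VC|·bis = (-9.2586,39.9951)
T_A = V + ((C−V)·d_A)·d_A = V + 3.9401·d_A = (-17.4640,27.1720)
T_B = V + ((C−V)·d_B)·d_B = V + 3.9401·d_B = (-22.6546,32.7628)
sweep = 180° − θ = 29.0210°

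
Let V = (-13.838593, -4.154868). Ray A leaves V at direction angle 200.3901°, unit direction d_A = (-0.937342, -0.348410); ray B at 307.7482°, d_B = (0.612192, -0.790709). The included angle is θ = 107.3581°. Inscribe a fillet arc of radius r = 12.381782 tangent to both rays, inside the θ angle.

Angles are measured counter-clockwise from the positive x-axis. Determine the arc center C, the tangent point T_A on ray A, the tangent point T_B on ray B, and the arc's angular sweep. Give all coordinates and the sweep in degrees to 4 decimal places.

center=(-18.0566,-18.9322) T_A=(-22.3706,-7.3262) T_B=(-8.2662,-11.3521) sweep=72.6419

bisector direction at 254.0691° = (-0.274477,-0.961594)
center distance |VC| = r/sin(θ/2) = 12.381782/sin(53.6790°) = 15.367508
C = V + |VC|·bis = (-18.0566,-18.9322)
T_A = V + ((C−V)·d_A)·d_A = V + 9.1023·d_A = (-22.3706,-7.3262)
T_B = V + ((C−V)·d_B)·d_B = V + 9.1023·d_B = (-8.2662,-11.3521)
sweep = 180° − θ = 72.6419°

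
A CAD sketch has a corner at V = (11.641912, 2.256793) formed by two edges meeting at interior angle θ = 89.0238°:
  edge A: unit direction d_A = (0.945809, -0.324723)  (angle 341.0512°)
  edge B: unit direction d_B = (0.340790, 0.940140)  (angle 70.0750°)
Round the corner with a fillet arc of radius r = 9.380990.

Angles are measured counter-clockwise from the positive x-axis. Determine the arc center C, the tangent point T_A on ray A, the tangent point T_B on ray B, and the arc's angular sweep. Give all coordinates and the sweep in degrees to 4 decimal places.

center=(23.7132,8.0308) T_A=(20.6670,-0.8418) T_B=(14.8938,11.2278) sweep=90.9762

bisector direction at 25.5631° = (0.902111,0.431505)
center distance |VC| = r/sin(θ/2) = 9.380990/sin(44.5119°) = 13.381201
C = V + |VC|·bis = (23.7132,8.0308)
T_A = V + ((C−V)·d_A)·d_A = V + 9.5422·d_A = (20.6670,-0.8418)
T_B = V + ((C−V)·d_B)·d_B = V + 9.5422·d_B = (14.8938,11.2278)
sweep = 180° − θ = 90.9762°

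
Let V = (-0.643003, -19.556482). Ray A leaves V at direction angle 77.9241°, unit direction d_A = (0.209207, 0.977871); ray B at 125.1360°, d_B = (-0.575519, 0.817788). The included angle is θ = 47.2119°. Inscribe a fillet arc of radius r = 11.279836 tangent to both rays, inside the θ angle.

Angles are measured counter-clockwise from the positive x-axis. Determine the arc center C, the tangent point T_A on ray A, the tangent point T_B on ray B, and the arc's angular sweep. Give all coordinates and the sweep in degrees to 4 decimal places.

center=(-6.2733,8.0434) T_A=(4.7569,5.6836) T_B=(-15.4979,1.5516) sweep=132.7881

bisector direction at 101.5300° = (-0.199882,0.979820)
center distance |VC| = r/sin(θ/2) = 11.279836/sin(23.6059°) = 28.168310
C = V + |VC|·bis = (-6.2733,8.0434)
T_A = V + ((C−V)·d_A)·d_A = V + 25.8112·d_A = (4.7569,5.6836)
T_B = V + ((C−V)·d_B)·d_B = V + 25.8112·d_B = (-15.4979,1.5516)
sweep = 180° − θ = 132.7881°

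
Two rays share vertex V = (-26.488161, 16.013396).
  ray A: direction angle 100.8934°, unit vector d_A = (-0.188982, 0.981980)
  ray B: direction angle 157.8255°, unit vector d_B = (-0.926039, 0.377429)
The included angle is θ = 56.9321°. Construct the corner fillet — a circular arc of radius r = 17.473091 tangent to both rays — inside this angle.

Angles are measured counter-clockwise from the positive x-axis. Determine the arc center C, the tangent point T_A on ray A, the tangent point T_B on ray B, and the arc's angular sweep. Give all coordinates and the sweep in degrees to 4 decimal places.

center=(-49.7367,44.3575) T_A=(-32.5785,47.6596) T_B=(-56.3316,28.1768) sweep=123.0679

bisector direction at 129.3595° = (-0.634183,0.773183)
center distance |VC| = r/sin(θ/2) = 17.473091/sin(28.4660°) = 36.659043
C = V + |VC|·bis = (-49.7367,44.3575)
T_A = V + ((C−V)·d_A)·d_A = V + 32.2270·d_A = (-32.5785,47.6596)
T_B = V + ((C−V)·d_B)·d_B = V + 32.2270·d_B = (-56.3316,28.1768)
sweep = 180° − θ = 123.0679°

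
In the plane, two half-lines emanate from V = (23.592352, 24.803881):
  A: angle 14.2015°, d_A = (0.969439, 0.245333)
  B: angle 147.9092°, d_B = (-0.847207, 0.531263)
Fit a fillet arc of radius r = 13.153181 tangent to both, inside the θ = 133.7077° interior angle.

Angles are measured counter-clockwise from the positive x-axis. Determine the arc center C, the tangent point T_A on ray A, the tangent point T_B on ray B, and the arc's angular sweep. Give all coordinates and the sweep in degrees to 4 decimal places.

bisector direction at 81.0553° = (0.155480,0.987839)
center distance |VC| = r/sin(θ/2) = 13.153181/sin(66.8538°) = 14.304630
C = V + |VC|·bis = (25.8164,38.9346)
T_A = V + ((C−V)·d_A)·d_A = V + 5.6228·d_A = (29.0433,26.1833)
T_B = V + ((C−V)·d_B)·d_B = V + 5.6228·d_B = (18.8286,27.7911)
sweep = 180° − θ = 46.2923°

center=(25.8164,38.9346) T_A=(29.0433,26.1833) T_B=(18.8286,27.7911) sweep=46.2923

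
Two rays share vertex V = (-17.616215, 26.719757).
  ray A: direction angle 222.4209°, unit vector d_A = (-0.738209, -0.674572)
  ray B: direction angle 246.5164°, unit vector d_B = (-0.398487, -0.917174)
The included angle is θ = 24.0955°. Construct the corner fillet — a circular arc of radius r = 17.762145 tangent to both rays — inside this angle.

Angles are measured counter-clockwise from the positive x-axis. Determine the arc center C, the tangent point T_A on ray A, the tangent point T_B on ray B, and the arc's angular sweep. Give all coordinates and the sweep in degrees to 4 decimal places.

center=(-67.0705,-42.5325) T_A=(-79.0524,-29.4203) T_B=(-50.7795,-49.6104) sweep=155.9045

bisector direction at 234.4687° = (-0.581148,-0.813798)
center distance |VC| = r/sin(θ/2) = 17.762145/sin(12.0478°) = 85.097577
C = V + |VC|·bis = (-67.0705,-42.5325)
T_A = V + ((C−V)·d_A)·d_A = V + 83.2232·d_A = (-79.0524,-29.4203)
T_B = V + ((C−V)·d_B)·d_B = V + 83.2232·d_B = (-50.7795,-49.6104)
sweep = 180° − θ = 155.9045°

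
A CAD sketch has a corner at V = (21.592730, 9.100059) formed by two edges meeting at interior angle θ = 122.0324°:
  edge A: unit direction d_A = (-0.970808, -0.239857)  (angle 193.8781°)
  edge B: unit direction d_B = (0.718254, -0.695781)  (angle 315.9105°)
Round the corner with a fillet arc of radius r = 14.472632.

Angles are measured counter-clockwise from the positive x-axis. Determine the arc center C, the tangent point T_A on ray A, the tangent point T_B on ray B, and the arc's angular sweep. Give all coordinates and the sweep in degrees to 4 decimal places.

center=(17.2812,-6.8730) T_A=(13.8098,7.1771) T_B=(27.3509,3.5220) sweep=57.9676

bisector direction at 254.8943° = (-0.260601,-0.965447)
center distance |VC| = r/sin(θ/2) = 14.472632/sin(61.0162°) = 16.544750
C = V + |VC|·bis = (17.2812,-6.8730)
T_A = V + ((C−V)·d_A)·d_A = V + 8.0170·d_A = (13.8098,7.1771)
T_B = V + ((C−V)·d_B)·d_B = V + 8.0170·d_B = (27.3509,3.5220)
sweep = 180° − θ = 57.9676°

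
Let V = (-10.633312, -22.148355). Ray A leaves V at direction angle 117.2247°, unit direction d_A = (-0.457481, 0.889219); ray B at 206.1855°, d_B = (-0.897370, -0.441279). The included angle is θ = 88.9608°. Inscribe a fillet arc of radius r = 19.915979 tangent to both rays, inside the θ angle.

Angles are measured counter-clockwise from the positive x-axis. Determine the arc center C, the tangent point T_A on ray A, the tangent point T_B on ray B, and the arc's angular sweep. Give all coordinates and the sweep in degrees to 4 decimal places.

bisector direction at 161.7051° = (-0.949453,0.313908)
center distance |VC| = r/sin(θ/2) = 19.915979/sin(44.4804°) = 28.424386
C = V + |VC|·bis = (-37.6209,-13.2257)
T_A = V + ((C−V)·d_A)·d_A = V + 20.2805·d_A = (-19.9113,-4.1145)
T_B = V + ((C−V)·d_B)·d_B = V + 20.2805·d_B = (-28.8324,-31.0977)
sweep = 180° − θ = 91.0392°

center=(-37.6209,-13.2257) T_A=(-19.9113,-4.1145) T_B=(-28.8324,-31.0977) sweep=91.0392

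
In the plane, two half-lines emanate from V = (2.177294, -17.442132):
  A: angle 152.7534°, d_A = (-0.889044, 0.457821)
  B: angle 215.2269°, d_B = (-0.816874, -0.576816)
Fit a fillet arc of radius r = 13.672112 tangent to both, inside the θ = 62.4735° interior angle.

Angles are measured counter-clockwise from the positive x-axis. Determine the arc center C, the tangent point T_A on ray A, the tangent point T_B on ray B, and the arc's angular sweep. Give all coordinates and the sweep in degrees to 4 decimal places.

center=(-24.1235,-19.2767) T_A=(-17.8642,-7.1216) T_B=(-16.2373,-30.4451) sweep=117.5265

bisector direction at 183.9901° = (-0.997576,-0.069585)
center distance |VC| = r/sin(θ/2) = 13.672112/sin(31.2368°) = 26.364745
C = V + |VC|·bis = (-24.1235,-19.2767)
T_A = V + ((C−V)·d_A)·d_A = V + 22.5427·d_A = (-17.8642,-7.1216)
T_B = V + ((C−V)·d_B)·d_B = V + 22.5427·d_B = (-16.2373,-30.4451)
sweep = 180° − θ = 117.5265°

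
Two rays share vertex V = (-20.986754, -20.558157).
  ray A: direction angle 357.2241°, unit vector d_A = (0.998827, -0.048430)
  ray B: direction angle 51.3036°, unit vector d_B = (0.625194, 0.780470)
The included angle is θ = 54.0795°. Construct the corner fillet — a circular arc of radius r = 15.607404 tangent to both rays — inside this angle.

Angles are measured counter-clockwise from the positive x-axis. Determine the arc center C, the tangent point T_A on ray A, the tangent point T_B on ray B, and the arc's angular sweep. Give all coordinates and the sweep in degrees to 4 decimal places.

center=(10.3120,-6.4500) T_A=(9.5562,-22.0391) T_B=(-1.8691,3.3077) sweep=125.9205

bisector direction at 24.2639° = (0.911663,0.410939)
center distance |VC| = r/sin(θ/2) = 15.607404/sin(27.0398°) = 34.331524
C = V + |VC|·bis = (10.3120,-6.4500)
T_A = V + ((C−V)·d_A)·d_A = V + 30.5788·d_A = (9.5562,-22.0391)
T_B = V + ((C−V)·d_B)·d_B = V + 30.5788·d_B = (-1.8691,3.3077)
sweep = 180° − θ = 125.9205°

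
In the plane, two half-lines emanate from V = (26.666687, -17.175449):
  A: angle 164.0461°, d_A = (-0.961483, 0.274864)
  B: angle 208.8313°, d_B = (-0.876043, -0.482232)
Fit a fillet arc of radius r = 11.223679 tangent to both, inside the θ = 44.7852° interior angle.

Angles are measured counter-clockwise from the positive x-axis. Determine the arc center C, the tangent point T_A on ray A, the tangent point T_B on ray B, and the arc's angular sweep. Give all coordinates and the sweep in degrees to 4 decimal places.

center=(-2.6097,-20.4794) T_A=(0.4752,-9.6880) T_B=(2.8027,-30.3118) sweep=135.2148

bisector direction at 186.4387° = (-0.993692,-0.112140)
center distance |VC| = r/sin(θ/2) = 11.223679/sin(22.3926°) = 29.462267
C = V + |VC|·bis = (-2.6097,-20.4794)
T_A = V + ((C−V)·d_A)·d_A = V + 27.2407·d_A = (0.4752,-9.6880)
T_B = V + ((C−V)·d_B)·d_B = V + 27.2407·d_B = (2.8027,-30.3118)
sweep = 180° − θ = 135.2148°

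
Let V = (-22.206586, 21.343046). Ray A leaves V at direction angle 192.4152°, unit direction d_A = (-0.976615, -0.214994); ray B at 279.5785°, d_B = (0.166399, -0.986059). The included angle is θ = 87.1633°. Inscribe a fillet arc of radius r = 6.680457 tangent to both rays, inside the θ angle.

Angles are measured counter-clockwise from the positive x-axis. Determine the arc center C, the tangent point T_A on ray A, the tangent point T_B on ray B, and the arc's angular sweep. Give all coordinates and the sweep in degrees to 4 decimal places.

center=(-27.6258,13.3096) T_A=(-29.0621,19.8339) T_B=(-21.0385,14.4212) sweep=92.8367

bisector direction at 235.9968° = (-0.559238,-0.829007)
center distance |VC| = r/sin(θ/2) = 6.680457/sin(43.5817°) = 9.690423
C = V + |VC|·bis = (-27.6258,13.3096)
T_A = V + ((C−V)·d_A)·d_A = V + 7.0197·d_A = (-29.0621,19.8339)
T_B = V + ((C−V)·d_B)·d_B = V + 7.0197·d_B = (-21.0385,14.4212)
sweep = 180° − θ = 92.8367°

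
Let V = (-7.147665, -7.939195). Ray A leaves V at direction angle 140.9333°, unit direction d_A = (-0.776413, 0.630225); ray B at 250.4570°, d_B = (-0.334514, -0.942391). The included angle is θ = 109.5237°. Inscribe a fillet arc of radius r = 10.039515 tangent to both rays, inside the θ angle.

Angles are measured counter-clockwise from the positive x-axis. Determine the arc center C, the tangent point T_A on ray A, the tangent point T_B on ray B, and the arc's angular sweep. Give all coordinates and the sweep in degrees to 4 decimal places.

center=(-18.9812,-11.2644) T_A=(-12.6541,-3.4696) T_B=(-9.5201,-14.6227) sweep=70.4763

bisector direction at 195.6951° = (-0.962715,-0.270519)
center distance |VC| = r/sin(θ/2) = 10.039515/sin(54.7619°) = 12.291865
C = V + |VC|·bis = (-18.9812,-11.2644)
T_A = V + ((C−V)·d_A)·d_A = V + 7.0921·d_A = (-12.6541,-3.4696)
T_B = V + ((C−V)·d_B)·d_B = V + 7.0921·d_B = (-9.5201,-14.6227)
sweep = 180° − θ = 70.4763°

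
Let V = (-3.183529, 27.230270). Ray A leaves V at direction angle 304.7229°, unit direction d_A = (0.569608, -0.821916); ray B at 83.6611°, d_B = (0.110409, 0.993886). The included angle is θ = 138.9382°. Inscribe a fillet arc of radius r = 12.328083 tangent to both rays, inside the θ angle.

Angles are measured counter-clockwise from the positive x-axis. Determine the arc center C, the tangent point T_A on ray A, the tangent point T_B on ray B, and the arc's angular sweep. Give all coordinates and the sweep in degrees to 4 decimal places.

center=(9.5789,30.4578) T_A=(-0.5537,23.4356) T_B=(-2.6738,31.8189) sweep=41.0618

bisector direction at 14.1920° = (0.969480,0.245172)
center distance |VC| = r/sin(θ/2) = 12.328083/sin(69.4691°) = 13.164233
C = V + |VC|·bis = (9.5789,30.4578)
T_A = V + ((C−V)·d_A)·d_A = V + 4.6169·d_A = (-0.5537,23.4356)
T_B = V + ((C−V)·d_B)·d_B = V + 4.6169·d_B = (-2.6738,31.8189)
sweep = 180° − θ = 41.0618°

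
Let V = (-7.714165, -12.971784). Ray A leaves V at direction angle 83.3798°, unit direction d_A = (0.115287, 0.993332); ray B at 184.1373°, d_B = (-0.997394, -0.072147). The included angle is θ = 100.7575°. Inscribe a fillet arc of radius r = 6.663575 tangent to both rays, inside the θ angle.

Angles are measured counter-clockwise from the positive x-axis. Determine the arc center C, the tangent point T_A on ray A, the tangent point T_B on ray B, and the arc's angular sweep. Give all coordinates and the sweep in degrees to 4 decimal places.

center=(-13.6973,-6.7236) T_A=(-7.0782,-7.4918) T_B=(-13.2165,-13.3698) sweep=79.2425

bisector direction at 133.7585° = (-0.691621,0.722261)
center distance |VC| = r/sin(θ/2) = 6.663575/sin(50.3787°) = 8.650884
C = V + |VC|·bis = (-13.6973,-6.7236)
T_A = V + ((C−V)·d_A)·d_A = V + 5.5168·d_A = (-7.0782,-7.4918)
T_B = V + ((C−V)·d_B)·d_B = V + 5.5168·d_B = (-13.2165,-13.3698)
sweep = 180° − θ = 79.2425°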